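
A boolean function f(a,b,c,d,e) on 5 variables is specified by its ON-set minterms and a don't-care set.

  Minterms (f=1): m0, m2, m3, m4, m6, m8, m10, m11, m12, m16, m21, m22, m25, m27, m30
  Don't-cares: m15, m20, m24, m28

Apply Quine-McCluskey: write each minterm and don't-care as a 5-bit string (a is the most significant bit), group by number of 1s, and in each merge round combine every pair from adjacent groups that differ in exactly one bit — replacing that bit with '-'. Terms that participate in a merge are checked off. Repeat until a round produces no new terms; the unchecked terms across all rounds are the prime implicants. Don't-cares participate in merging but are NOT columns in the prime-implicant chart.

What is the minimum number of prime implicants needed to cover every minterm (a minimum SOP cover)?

[col 0] 00000*, 00010*, 00011*, 00100*, 00110*, 01000*, 01010*, 01011*, 01100*, 01111*, 10000*, 10100*, 10101*, 10110*, 11000*, 11001*, 11011*, 11100*, 11110*
[col 1] -0000*, -0100*, -0110*, -1000*, -1011, -1100*, 0-000*, 0-010*, 0-011*, 0-100*, 00-00*, 00-10*, 000-0*, 0001-*, 001-0*, 01-00*, 01-11, 010-0*, 0101-*, 1-000*, 1-100*, 1-110*, 10-00*, 101-0*, 1010-, 11-00*, 110-1, 1100-, 111-0*
[col 2] --000*, --100*, -0-00*, -01-0, -1-00*, 0--00*, 0-0-0, 0-01-, 00--0, 1--00*, 1-1-0
[col 3] ---00
Prime implicants: ---00, -01-0, -1011, 0-0-0, 0-01-, 00--0, 01-11, 1-1-0, 1010-, 110-1, 1100-
PI chart (minterm → PIs covering it):
  0 | ---00,0-0-0,00--0
  2 | 0-0-0,0-01-,00--0
  3 | 0-01-  (sole → essential)
  4 | ---00,-01-0,00--0
  6 | -01-0,00--0
  8 | ---00,0-0-0
  10 | 0-0-0,0-01-
  11 | -1011,0-01-,01-11
  12 | ---00  (sole → essential)
  16 | ---00  (sole → essential)
  21 | 1010-  (sole → essential)
  22 | -01-0,1-1-0
  25 | 110-1,1100-
  27 | -1011,110-1
  30 | 1-1-0  (sole → essential)
Essential prime implicants: ---00, 0-01-, 1-1-0, 1010-
Petrick residual → -01-0, 110-1
Minimum SOP uses 6 PIs: d'e' + b'ce' + a'c'd + ace' + ab'cd' + abc'e

6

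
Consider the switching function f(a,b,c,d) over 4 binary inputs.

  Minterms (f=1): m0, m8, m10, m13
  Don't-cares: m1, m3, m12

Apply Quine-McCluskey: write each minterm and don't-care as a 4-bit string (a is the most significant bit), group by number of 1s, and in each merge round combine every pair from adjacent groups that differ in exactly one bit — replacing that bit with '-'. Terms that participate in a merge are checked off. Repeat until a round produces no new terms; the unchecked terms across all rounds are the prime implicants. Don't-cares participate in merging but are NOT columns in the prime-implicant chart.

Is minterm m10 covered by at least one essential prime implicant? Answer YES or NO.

size-2^0 implicants → 0000(✓)  0001(✓)  0011(✓)  1000(✓)  1010(✓)  1100(✓)  1101(✓)
size-2^1 implicants → -000  00-1  000-  1-00  10-0  110-
Unchecked terms (primes): -000, 00-1, 000-, 1-00, 10-0, 110-
Minterm coverage:
  m0 ⊆ -000,000-
  m8 ⊆ -000,1-00,10-0
  m10 ⊆ 10-0 [E]
  m13 ⊆ 110- [E]
E = {10-0, 110-}

YES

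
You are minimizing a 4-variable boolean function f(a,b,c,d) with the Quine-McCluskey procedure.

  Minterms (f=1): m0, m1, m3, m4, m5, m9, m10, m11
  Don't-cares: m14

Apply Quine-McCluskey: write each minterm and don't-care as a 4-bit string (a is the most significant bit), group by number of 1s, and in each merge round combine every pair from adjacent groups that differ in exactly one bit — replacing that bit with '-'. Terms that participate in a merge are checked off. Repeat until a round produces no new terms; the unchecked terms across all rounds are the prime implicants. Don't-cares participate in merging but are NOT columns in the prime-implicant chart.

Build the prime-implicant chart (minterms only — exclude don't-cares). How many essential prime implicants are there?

size-2^0 implicants → 0000(✓)  0001(✓)  0011(✓)  0100(✓)  0101(✓)  1001(✓)  1010(✓)  1011(✓)  1110(✓)
size-2^1 implicants → -001(✓)  -011(✓)  0-00(✓)  0-01(✓)  00-1(✓)  000-(✓)  010-(✓)  1-10  10-1(✓)  101-
size-2^2 implicants → -0-1  0-0-
Unchecked terms (primes): -0-1, 0-0-, 1-10, 101-
Minterm coverage:
  m0 ⊆ 0-0- [E]
  m1 ⊆ -0-1,0-0-
  m3 ⊆ -0-1 [E]
  m4 ⊆ 0-0- [E]
  m5 ⊆ 0-0- [E]
  m9 ⊆ -0-1 [E]
  m10 ⊆ 1-10,101-
  m11 ⊆ -0-1,101-
E = {-0-1, 0-0-}

2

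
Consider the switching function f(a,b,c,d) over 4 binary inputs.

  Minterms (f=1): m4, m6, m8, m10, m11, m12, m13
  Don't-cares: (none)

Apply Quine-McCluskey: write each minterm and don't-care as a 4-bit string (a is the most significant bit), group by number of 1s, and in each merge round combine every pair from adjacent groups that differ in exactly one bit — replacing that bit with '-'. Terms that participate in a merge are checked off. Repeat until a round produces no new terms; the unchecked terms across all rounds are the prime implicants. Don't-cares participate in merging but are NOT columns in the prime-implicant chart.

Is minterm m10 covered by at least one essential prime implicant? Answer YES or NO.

YES

Round 0: 0100✓ 0110✓ 1000✓ 1010✓ 1011✓ 1100✓ 1101✓
Round 1: -100 01-0 1-00 10-0 101- 110-
PIs = {-100, 01-0, 1-00, 10-0, 101-, 110-}
Coverage chart:
  m4: -100,01-0
  m6: 01-0 ←essential
  m8: 1-00,10-0
  m10: 10-0,101-
  m11: 101- ←essential
  m12: -100,1-00,110-
  m13: 110- ←essential
Essential: 01-0, 101-, 110-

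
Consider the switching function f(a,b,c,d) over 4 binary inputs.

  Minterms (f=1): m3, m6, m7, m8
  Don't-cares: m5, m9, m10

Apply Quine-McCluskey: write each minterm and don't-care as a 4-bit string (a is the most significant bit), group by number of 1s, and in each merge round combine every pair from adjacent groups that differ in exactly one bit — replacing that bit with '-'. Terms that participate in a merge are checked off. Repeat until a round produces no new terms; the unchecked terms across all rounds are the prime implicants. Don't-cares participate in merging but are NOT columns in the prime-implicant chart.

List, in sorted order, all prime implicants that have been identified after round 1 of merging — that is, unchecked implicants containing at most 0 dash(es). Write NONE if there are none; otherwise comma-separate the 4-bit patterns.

NONE

[col 0] 0011*, 0101*, 0110*, 0111*, 1000*, 1001*, 1010*
[col 1] 0-11, 01-1, 011-, 10-0, 100-
Prime implicants: 0-11, 01-1, 011-, 10-0, 100-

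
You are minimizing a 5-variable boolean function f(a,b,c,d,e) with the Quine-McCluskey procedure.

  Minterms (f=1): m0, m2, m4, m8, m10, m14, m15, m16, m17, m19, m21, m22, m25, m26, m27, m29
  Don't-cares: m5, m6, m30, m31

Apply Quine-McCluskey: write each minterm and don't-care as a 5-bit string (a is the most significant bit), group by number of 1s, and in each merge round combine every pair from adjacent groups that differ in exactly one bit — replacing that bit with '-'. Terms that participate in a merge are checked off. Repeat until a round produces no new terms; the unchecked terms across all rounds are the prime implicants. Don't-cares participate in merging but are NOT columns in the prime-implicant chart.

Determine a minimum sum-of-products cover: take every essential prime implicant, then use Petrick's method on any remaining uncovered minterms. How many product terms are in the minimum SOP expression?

8

Round 0: 00000✓ 00010✓ 00100✓ 00101✓ 00110✓ 01000✓ 01010✓ 01110✓ 01111✓ 10000✓ 10001✓ 10011✓ 10101✓ 10110✓ 11001✓ 11010✓ 11011✓ 11101✓ 11110✓ 11111✓
Round 1: -0000 -0101 -0110✓ -1010✓ -1110✓ -1111✓ 0-000✓ 0-010✓ 0-110✓ 00-00✓ 00-10✓ 000-0✓ 001-0✓ 0010- 01-10✓ 010-0✓ 0111-✓ 1-001✓ 1-011✓ 1-101✓ 1-110✓ 10-01✓ 100-1✓ 1000- 11-01✓ 11-10✓ 11-11✓ 110-1✓ 1101-✓ 111-1✓ 1111-✓
Round 2: --110 -1-10 -111- 0--10 0-0-0 00--0 1--01 1-0-1 11--1 11-1-
PIs = {--110, -0000, -0101, -1-10, -111-, 0--10, 0-0-0, 00--0, 0010-, 1--01, 1-0-1, 1000-, 11--1, 11-1-}
Coverage chart:
  m0: -0000,0-0-0,00--0
  m2: 0--10,0-0-0,00--0
  m4: 00--0,0010-
  m8: 0-0-0 ←essential
  m10: -1-10,0--10,0-0-0
  m14: --110,-1-10,-111-,0--10
  m15: -111- ←essential
  m16: -0000,1000-
  m17: 1--01,1-0-1,1000-
  m19: 1-0-1 ←essential
  m21: -0101,1--01
  m22: --110 ←essential
  m25: 1--01,1-0-1,11--1
  m26: -1-10,11-1-
  m27: 1-0-1,11--1,11-1-
  m29: 1--01,11--1
Essential: --110, -111-, 0-0-0, 1-0-1
Petrick residual → -0000, -1-10, 00--0, 1--01
Min cover (8 terms): cde' + b'c'd'e' + bde' + bcd + a'c'e' + a'b'e' + ad'e + ac'e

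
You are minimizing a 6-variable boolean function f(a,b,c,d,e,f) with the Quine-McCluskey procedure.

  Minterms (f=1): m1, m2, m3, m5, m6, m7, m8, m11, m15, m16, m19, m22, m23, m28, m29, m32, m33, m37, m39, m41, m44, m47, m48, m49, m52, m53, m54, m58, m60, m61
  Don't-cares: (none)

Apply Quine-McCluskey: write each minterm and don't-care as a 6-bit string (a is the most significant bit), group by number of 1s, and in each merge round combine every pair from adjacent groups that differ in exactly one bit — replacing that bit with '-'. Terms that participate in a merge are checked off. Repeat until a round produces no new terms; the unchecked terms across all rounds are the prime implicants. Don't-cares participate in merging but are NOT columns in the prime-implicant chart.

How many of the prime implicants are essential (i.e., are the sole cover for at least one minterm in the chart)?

11

[col 0] 000001*, 000010*, 000011*, 000101*, 000110*, 000111*, 001000, 001011*, 001111*, 010000*, 010011*, 010110*, 010111*, 011100*, 011101*, 100000*, 100001*, 100101*, 100111*, 101001*, 101100*, 101111*, 110000*, 110001*, 110100*, 110101*, 110110*, 111010, 111100*, 111101*
[col 1] -00001*, -00101*, -00111*, -01111*, -10000, -10110, -11100*, -11101*, 0-0011*, 0-0110*, 0-0111*, 00-011*, 00-111*, 000-01*, 000-10*, 000-11*, 0000-1*, 00001-*, 0001-1*, 00011-*, 001-11*, 010-11*, 01011-*, 01110-*, 1-0000*, 1-0001*, 1-0101*, 1-1100, 10-001, 10-111*, 100-01*, 10000-*, 1001-1*, 11-100*, 11-101*, 110-00*, 110-01*, 11000-*, 1101-0, 11010-*, 11110-*
[col 2] -0-111, -00-01, -001-1, -1110-, 0-0-11, 0-011-, 00--11, 000--1, 000-1-, 1-0-01, 1-000-, 11-10-, 110-0-
Prime implicants: -0-111, -00-01, -001-1, -10000, -10110, -1110-, 0-0-11, 0-011-, 00--11, 000--1, 000-1-, 001000, 1-0-01, 1-000-, 1-1100, 10-001, 11-10-, 110-0-, 1101-0, 111010
PI chart (minterm → PIs covering it):
  1 | -00-01,000--1
  2 | 000-1-  (sole → essential)
  3 | 0-0-11,00--11,000--1,000-1-
  5 | -00-01,-001-1,000--1
  6 | 0-011-,000-1-
  7 | -0-111,-001-1,0-0-11,0-011-,00--11,000--1,000-1-
  8 | 001000  (sole → essential)
  11 | 00--11  (sole → essential)
  15 | -0-111,00--11
  16 | -10000  (sole → essential)
  19 | 0-0-11  (sole → essential)
  22 | -10110,0-011-
  23 | 0-0-11,0-011-
  28 | -1110-  (sole → essential)
  29 | -1110-  (sole → essential)
  32 | 1-000-  (sole → essential)
  33 | -00-01,1-0-01,1-000-,10-001
  37 | -00-01,-001-1,1-0-01
  39 | -0-111,-001-1
  41 | 10-001  (sole → essential)
  44 | 1-1100  (sole → essential)
  47 | -0-111  (sole → essential)
  48 | -10000,1-000-,110-0-
  49 | 1-0-01,1-000-,110-0-
  52 | 11-10-,110-0-,1101-0
  53 | 1-0-01,11-10-,110-0-
  54 | -10110,1101-0
  58 | 111010  (sole → essential)
  60 | -1110-,1-1100,11-10-
  61 | -1110-,11-10-
Essential prime implicants: -0-111, -10000, -1110-, 0-0-11, 00--11, 000-1-, 001000, 1-000-, 1-1100, 10-001, 111010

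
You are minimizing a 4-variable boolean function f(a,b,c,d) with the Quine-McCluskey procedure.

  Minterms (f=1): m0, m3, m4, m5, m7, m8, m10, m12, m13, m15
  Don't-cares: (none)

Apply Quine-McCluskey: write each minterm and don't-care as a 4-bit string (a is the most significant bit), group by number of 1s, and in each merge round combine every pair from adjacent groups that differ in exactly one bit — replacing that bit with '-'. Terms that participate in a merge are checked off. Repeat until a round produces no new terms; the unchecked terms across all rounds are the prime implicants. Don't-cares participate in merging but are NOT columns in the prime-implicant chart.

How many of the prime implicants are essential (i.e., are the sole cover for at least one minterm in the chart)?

4

size-2^0 implicants → 0000(✓)  0011(✓)  0100(✓)  0101(✓)  0111(✓)  1000(✓)  1010(✓)  1100(✓)  1101(✓)  1111(✓)
size-2^1 implicants → -000(✓)  -100(✓)  -101(✓)  -111(✓)  0-00(✓)  0-11  01-1(✓)  010-(✓)  1-00(✓)  10-0  11-1(✓)  110-(✓)
size-2^2 implicants → --00  -1-1  -10-
Unchecked terms (primes): --00, -1-1, -10-, 0-11, 10-0
Minterm coverage:
  m0 ⊆ --00 [E]
  m3 ⊆ 0-11 [E]
  m4 ⊆ --00,-10-
  m5 ⊆ -1-1,-10-
  m7 ⊆ -1-1,0-11
  m8 ⊆ --00,10-0
  m10 ⊆ 10-0 [E]
  m12 ⊆ --00,-10-
  m13 ⊆ -1-1,-10-
  m15 ⊆ -1-1 [E]
E = {--00, -1-1, 0-11, 10-0}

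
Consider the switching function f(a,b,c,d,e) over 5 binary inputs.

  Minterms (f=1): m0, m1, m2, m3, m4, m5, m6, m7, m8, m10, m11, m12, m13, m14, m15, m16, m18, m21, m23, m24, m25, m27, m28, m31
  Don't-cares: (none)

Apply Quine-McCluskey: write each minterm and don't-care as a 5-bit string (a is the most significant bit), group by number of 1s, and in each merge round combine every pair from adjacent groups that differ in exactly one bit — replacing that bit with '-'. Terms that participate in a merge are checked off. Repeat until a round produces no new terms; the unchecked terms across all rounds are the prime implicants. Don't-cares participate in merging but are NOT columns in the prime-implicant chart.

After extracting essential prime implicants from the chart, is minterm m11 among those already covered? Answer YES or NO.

NO

Round 0: 00000✓ 00001✓ 00010✓ 00011✓ 00100✓ 00101✓ 00110✓ 00111✓ 01000✓ 01010✓ 01011✓ 01100✓ 01101✓ 01110✓ 01111✓ 10000✓ 10010✓ 10101✓ 10111✓ 11000✓ 11001✓ 11011✓ 11100✓ 11111✓
Round 1: -0000✓ -0010✓ -0101✓ -0111✓ -1000✓ -1011✓ -1100✓ -1111✓ 0-000✓ 0-010✓ 0-011✓ 0-100✓ 0-101✓ 0-110✓ 0-111✓ 00-00✓ 00-01✓ 00-10✓ 00-11✓ 000-0✓ 000-1✓ 0000-✓ 0001-✓ 001-0✓ 001-1✓ 0010-✓ 0011-✓ 01-00✓ 01-10✓ 01-11✓ 010-0✓ 0101-✓ 011-0✓ 011-1✓ 0110-✓ 0111-✓ 1-000✓ 1-111✓ 100-0✓ 101-1✓ 11-00✓ 11-11✓ 110-1 1100-
Round 2: --000 --111 -00-0 -01-1 -1-00 -1-11 0--00✓ 0--10✓ 0--11✓ 0-0-0✓ 0-01-✓ 0-1-0✓ 0-1-1✓ 0-10-✓ 0-11-✓ 00--0✓ 00--1✓ 00-0-✓ 00-1-✓ 000--✓ 001--✓ 01--0✓ 01-1-✓ 011--✓
Round 3: 0---0 0--1- 0-1-- 00---
PIs = {--000, --111, -00-0, -01-1, -1-00, -1-11, 0---0, 0--1-, 0-1--, 00---, 110-1, 1100-}
Coverage chart:
  m0: --000,-00-0,0---0,00---
  m1: 00--- ←essential
  m2: -00-0,0---0,0--1-,00---
  m3: 0--1-,00---
  m4: 0---0,0-1--,00---
  m5: -01-1,0-1--,00---
  m6: 0---0,0--1-,0-1--,00---
  m7: --111,-01-1,0--1-,0-1--,00---
  m8: --000,-1-00,0---0
  m10: 0---0,0--1-
  m11: -1-11,0--1-
  m12: -1-00,0---0,0-1--
  m13: 0-1-- ←essential
  m14: 0---0,0--1-,0-1--
  m15: --111,-1-11,0--1-,0-1--
  m16: --000,-00-0
  m18: -00-0 ←essential
  m21: -01-1 ←essential
  m23: --111,-01-1
  m24: --000,-1-00,1100-
  m25: 110-1,1100-
  m27: -1-11,110-1
  m28: -1-00 ←essential
  m31: --111,-1-11
Essential: -00-0, -01-1, -1-00, 0-1--, 00---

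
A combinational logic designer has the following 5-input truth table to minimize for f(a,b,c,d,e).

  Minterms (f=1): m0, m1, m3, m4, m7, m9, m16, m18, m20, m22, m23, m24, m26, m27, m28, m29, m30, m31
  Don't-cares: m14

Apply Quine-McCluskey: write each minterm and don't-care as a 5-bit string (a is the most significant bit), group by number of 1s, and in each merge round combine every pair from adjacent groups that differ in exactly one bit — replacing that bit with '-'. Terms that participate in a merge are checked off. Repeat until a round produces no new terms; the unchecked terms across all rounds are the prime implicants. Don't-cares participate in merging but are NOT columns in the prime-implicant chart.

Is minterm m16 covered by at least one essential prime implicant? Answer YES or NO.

size-2^0 implicants → 00000(✓)  00001(✓)  00011(✓)  00100(✓)  00111(✓)  01001(✓)  01110(✓)  10000(✓)  10010(✓)  10100(✓)  10110(✓)  10111(✓)  11000(✓)  11010(✓)  11011(✓)  11100(✓)  11101(✓)  11110(✓)  11111(✓)
size-2^1 implicants → -0000(✓)  -0100(✓)  -0111  -1110  0-001  00-00(✓)  00-11  000-1  0000-  1-000(✓)  1-010(✓)  1-100(✓)  1-110(✓)  1-111(✓)  10-00(✓)  10-10(✓)  100-0(✓)  101-0(✓)  1011-(✓)  11-00(✓)  11-10(✓)  11-11(✓)  110-0(✓)  1101-(✓)  111-0(✓)  111-1(✓)  1110-(✓)  1111-(✓)
size-2^2 implicants → -0-00  1--00(✓)  1--10(✓)  1-0-0(✓)  1-1-0(✓)  1-11-  10--0(✓)  11--0(✓)  11-1-  111--
size-2^3 implicants → 1---0
Unchecked terms (primes): -0-00, -0111, -1110, 0-001, 00-11, 000-1, 0000-, 1---0, 1-11-, 11-1-, 111--
Minterm coverage:
  m0 ⊆ -0-00,0000-
  m1 ⊆ 0-001,000-1,0000-
  m3 ⊆ 00-11,000-1
  m4 ⊆ -0-00 [E]
  m7 ⊆ -0111,00-11
  m9 ⊆ 0-001 [E]
  m16 ⊆ -0-00,1---0
  m18 ⊆ 1---0 [E]
  m20 ⊆ -0-00,1---0
  m22 ⊆ 1---0,1-11-
  m23 ⊆ -0111,1-11-
  m24 ⊆ 1---0 [E]
  m26 ⊆ 1---0,11-1-
  m27 ⊆ 11-1- [E]
  m28 ⊆ 1---0,111--
  m29 ⊆ 111-- [E]
  m30 ⊆ -1110,1---0,1-11-,11-1-,111--
  m31 ⊆ 1-11-,11-1-,111--
E = {-0-00, 0-001, 1---0, 11-1-, 111--}

YES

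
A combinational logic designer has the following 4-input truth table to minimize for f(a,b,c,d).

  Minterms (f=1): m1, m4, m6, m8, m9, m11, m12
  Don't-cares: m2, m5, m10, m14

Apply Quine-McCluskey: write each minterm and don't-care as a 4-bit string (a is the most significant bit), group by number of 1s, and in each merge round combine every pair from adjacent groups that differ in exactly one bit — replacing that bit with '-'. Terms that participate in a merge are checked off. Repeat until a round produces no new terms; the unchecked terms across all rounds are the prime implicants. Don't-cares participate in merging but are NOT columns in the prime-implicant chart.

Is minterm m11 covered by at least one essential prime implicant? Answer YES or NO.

Round 0: 0001✓ 0010✓ 0100✓ 0101✓ 0110✓ 1000✓ 1001✓ 1010✓ 1011✓ 1100✓ 1110✓
Round 1: -001 -010✓ -100✓ -110✓ 0-01 0-10✓ 01-0✓ 010- 1-00✓ 1-10✓ 10-0✓ 10-1✓ 100-✓ 101-✓ 11-0✓
Round 2: --10 -1-0 1--0 10--
PIs = {--10, -001, -1-0, 0-01, 010-, 1--0, 10--}
Coverage chart:
  m1: -001,0-01
  m4: -1-0,010-
  m6: --10,-1-0
  m8: 1--0,10--
  m9: -001,10--
  m11: 10-- ←essential
  m12: -1-0,1--0
Essential: 10--

YES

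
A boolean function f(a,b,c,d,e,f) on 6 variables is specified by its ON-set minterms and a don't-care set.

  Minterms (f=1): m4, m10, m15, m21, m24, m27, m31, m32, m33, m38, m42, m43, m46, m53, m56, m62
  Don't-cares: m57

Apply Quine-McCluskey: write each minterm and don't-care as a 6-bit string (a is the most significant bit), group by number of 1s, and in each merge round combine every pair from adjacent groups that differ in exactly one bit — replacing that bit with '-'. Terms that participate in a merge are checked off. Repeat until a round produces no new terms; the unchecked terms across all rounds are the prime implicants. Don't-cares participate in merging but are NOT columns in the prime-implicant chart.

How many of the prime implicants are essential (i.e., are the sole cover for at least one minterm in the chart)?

10

[col 0] 000100, 001010*, 001111*, 010101*, 011000*, 011011*, 011111*, 100000*, 100001*, 100110*, 101010*, 101011*, 101110*, 110101*, 111000*, 111001*, 111110*
[col 1] -01010, -10101, -11000, 0-1111, 011-11, 1-1110, 10-110, 10000-, 101-10, 10101-, 11100-
Prime implicants: -01010, -10101, -11000, 0-1111, 000100, 011-11, 1-1110, 10-110, 10000-, 101-10, 10101-, 11100-
PI chart (minterm → PIs covering it):
  4 | 000100  (sole → essential)
  10 | -01010  (sole → essential)
  15 | 0-1111  (sole → essential)
  21 | -10101  (sole → essential)
  24 | -11000  (sole → essential)
  27 | 011-11  (sole → essential)
  31 | 0-1111,011-11
  32 | 10000-  (sole → essential)
  33 | 10000-  (sole → essential)
  38 | 10-110  (sole → essential)
  42 | -01010,101-10,10101-
  43 | 10101-  (sole → essential)
  46 | 1-1110,10-110,101-10
  53 | -10101  (sole → essential)
  56 | -11000,11100-
  62 | 1-1110  (sole → essential)
Essential prime implicants: -01010, -10101, -11000, 0-1111, 000100, 011-11, 1-1110, 10-110, 10000-, 10101-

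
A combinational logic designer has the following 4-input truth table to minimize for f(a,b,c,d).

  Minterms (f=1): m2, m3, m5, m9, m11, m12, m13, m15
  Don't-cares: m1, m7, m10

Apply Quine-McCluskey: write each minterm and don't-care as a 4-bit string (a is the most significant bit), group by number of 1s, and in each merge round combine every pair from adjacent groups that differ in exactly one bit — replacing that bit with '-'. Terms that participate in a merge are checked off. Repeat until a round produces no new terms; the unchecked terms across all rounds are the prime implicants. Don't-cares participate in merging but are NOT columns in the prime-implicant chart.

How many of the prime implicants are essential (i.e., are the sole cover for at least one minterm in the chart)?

3

Round 0: 0001✓ 0010✓ 0011✓ 0101✓ 0111✓ 1001✓ 1010✓ 1011✓ 1100✓ 1101✓ 1111✓
Round 1: -001✓ -010✓ -011✓ -101✓ -111✓ 0-01✓ 0-11✓ 00-1✓ 001-✓ 01-1✓ 1-01✓ 1-11✓ 10-1✓ 101-✓ 11-1✓ 110-
Round 2: --01✓ --11✓ -0-1✓ -01- -1-1✓ 0--1✓ 1--1✓
Round 3: ---1
PIs = {---1, -01-, 110-}
Coverage chart:
  m2: -01- ←essential
  m3: ---1,-01-
  m5: ---1 ←essential
  m9: ---1 ←essential
  m11: ---1,-01-
  m12: 110- ←essential
  m13: ---1,110-
  m15: ---1 ←essential
Essential: ---1, -01-, 110-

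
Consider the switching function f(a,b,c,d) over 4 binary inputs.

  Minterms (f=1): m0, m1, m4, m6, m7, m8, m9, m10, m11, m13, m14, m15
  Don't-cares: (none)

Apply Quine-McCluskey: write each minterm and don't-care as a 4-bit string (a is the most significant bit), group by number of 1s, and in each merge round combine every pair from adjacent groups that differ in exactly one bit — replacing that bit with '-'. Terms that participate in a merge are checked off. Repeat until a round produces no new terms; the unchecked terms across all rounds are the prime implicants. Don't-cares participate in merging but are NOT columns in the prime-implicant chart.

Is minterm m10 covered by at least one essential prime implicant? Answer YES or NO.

NO

size-2^0 implicants → 0000(✓)  0001(✓)  0100(✓)  0110(✓)  0111(✓)  1000(✓)  1001(✓)  1010(✓)  1011(✓)  1101(✓)  1110(✓)  1111(✓)
size-2^1 implicants → -000(✓)  -001(✓)  -110(✓)  -111(✓)  0-00  000-(✓)  01-0  011-(✓)  1-01(✓)  1-10(✓)  1-11(✓)  10-0(✓)  10-1(✓)  100-(✓)  101-(✓)  11-1(✓)  111-(✓)
size-2^2 implicants → -00-  -11-  1--1  1-1-  10--
Unchecked terms (primes): -00-, -11-, 0-00, 01-0, 1--1, 1-1-, 10--
Minterm coverage:
  m0 ⊆ -00-,0-00
  m1 ⊆ -00- [E]
  m4 ⊆ 0-00,01-0
  m6 ⊆ -11-,01-0
  m7 ⊆ -11- [E]
  m8 ⊆ -00-,10--
  m9 ⊆ -00-,1--1,10--
  m10 ⊆ 1-1-,10--
  m11 ⊆ 1--1,1-1-,10--
  m13 ⊆ 1--1 [E]
  m14 ⊆ -11-,1-1-
  m15 ⊆ -11-,1--1,1-1-
E = {-00-, -11-, 1--1}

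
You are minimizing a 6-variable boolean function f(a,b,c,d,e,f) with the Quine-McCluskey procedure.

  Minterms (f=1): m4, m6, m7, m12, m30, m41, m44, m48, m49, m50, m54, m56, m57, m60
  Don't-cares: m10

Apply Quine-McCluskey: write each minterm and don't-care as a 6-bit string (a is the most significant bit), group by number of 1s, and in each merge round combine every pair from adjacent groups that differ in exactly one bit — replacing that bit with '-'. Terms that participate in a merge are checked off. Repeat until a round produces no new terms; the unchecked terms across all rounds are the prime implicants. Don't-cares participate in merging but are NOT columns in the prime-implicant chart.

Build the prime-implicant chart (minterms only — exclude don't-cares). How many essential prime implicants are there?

[col 0] 000100*, 000110*, 000111*, 001010, 001100*, 011110, 101001*, 101100*, 110000*, 110001*, 110010*, 110110*, 111000*, 111001*, 111100*
[col 1] -01100, 00-100, 0001-0, 00011-, 1-1001, 1-1100, 11-000*, 11-001*, 110-10, 1100-0, 11000-*, 111-00, 11100-*
[col 2] 11-00-
Prime implicants: -01100, 00-100, 0001-0, 00011-, 001010, 011110, 1-1001, 1-1100, 11-00-, 110-10, 1100-0, 111-00
PI chart (minterm → PIs covering it):
  4 | 00-100,0001-0
  6 | 0001-0,00011-
  7 | 00011-  (sole → essential)
  12 | -01100,00-100
  30 | 011110  (sole → essential)
  41 | 1-1001  (sole → essential)
  44 | -01100,1-1100
  48 | 11-00-,1100-0
  49 | 11-00-  (sole → essential)
  50 | 110-10,1100-0
  54 | 110-10  (sole → essential)
  56 | 11-00-,111-00
  57 | 1-1001,11-00-
  60 | 1-1100,111-00
Essential prime implicants: 00011-, 011110, 1-1001, 11-00-, 110-10

5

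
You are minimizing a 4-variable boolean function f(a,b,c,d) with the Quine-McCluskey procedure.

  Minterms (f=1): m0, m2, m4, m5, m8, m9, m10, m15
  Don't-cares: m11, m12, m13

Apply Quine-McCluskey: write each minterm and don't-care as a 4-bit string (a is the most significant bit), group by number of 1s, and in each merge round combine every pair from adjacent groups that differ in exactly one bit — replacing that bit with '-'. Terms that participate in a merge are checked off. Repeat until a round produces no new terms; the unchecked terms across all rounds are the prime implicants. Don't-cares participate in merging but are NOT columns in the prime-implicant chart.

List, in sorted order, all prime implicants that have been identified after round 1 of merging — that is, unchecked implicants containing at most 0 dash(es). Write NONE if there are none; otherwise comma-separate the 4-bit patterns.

NONE

size-2^0 implicants → 0000(✓)  0010(✓)  0100(✓)  0101(✓)  1000(✓)  1001(✓)  1010(✓)  1011(✓)  1100(✓)  1101(✓)  1111(✓)
size-2^1 implicants → -000(✓)  -010(✓)  -100(✓)  -101(✓)  0-00(✓)  00-0(✓)  010-(✓)  1-00(✓)  1-01(✓)  1-11(✓)  10-0(✓)  10-1(✓)  100-(✓)  101-(✓)  11-1(✓)  110-(✓)
size-2^2 implicants → --00  -0-0  -10-  1--1  1-0-  10--
Unchecked terms (primes): --00, -0-0, -10-, 1--1, 1-0-, 10--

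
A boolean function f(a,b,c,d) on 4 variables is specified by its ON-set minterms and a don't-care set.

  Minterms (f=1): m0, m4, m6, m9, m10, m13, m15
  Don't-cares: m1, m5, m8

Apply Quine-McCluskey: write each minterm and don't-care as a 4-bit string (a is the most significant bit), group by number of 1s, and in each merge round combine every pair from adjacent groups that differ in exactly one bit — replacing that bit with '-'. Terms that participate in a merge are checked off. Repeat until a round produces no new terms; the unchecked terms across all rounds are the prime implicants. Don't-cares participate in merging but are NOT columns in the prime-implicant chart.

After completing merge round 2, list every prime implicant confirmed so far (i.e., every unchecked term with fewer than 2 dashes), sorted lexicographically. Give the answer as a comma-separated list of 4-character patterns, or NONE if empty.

01-0, 10-0, 11-1

[col 0] 0000*, 0001*, 0100*, 0101*, 0110*, 1000*, 1001*, 1010*, 1101*, 1111*
[col 1] -000*, -001*, -101*, 0-00*, 0-01*, 000-*, 01-0, 010-*, 1-01*, 10-0, 100-*, 11-1
[col 2] --01, -00-, 0-0-
Prime implicants: --01, -00-, 0-0-, 01-0, 10-0, 11-1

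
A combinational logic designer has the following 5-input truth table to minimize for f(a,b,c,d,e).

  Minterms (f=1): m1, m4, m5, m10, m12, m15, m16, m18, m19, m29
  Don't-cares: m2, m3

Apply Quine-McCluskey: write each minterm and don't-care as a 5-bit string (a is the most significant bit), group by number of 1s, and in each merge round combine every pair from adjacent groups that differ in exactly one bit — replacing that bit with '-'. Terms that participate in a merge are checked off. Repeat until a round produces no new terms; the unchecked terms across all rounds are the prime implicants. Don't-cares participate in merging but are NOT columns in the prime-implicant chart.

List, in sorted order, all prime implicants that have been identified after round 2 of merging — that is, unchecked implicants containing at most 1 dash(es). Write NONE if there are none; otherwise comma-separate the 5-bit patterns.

size-2^0 implicants → 00001(✓)  00010(✓)  00011(✓)  00100(✓)  00101(✓)  01010(✓)  01100(✓)  01111  10000(✓)  10010(✓)  10011(✓)  11101
size-2^1 implicants → -0010(✓)  -0011(✓)  0-010  0-100  00-01  000-1  0001-(✓)  0010-  100-0  1001-(✓)
size-2^2 implicants → -001-
Unchecked terms (primes): -001-, 0-010, 0-100, 00-01, 000-1, 0010-, 01111, 100-0, 11101

0-010, 0-100, 00-01, 000-1, 0010-, 01111, 100-0, 11101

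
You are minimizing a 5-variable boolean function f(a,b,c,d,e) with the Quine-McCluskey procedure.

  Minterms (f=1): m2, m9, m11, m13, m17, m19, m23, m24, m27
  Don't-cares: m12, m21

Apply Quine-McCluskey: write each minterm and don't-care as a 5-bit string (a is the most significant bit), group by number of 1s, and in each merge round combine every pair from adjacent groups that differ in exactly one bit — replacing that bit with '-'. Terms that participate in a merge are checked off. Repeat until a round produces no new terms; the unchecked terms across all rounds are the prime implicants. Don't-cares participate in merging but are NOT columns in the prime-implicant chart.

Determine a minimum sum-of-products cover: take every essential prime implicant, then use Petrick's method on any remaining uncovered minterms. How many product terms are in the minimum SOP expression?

5

[col 0] 00010, 01001*, 01011*, 01100*, 01101*, 10001*, 10011*, 10101*, 10111*, 11000, 11011*
[col 1] -1011, 01-01, 010-1, 0110-, 1-011, 10-01*, 10-11*, 100-1*, 101-1*
[col 2] 10--1
Prime implicants: -1011, 00010, 01-01, 010-1, 0110-, 1-011, 10--1, 11000
PI chart (minterm → PIs covering it):
  2 | 00010  (sole → essential)
  9 | 01-01,010-1
  11 | -1011,010-1
  13 | 01-01,0110-
  17 | 10--1  (sole → essential)
  19 | 1-011,10--1
  23 | 10--1  (sole → essential)
  24 | 11000  (sole → essential)
  27 | -1011,1-011
Essential prime implicants: 00010, 10--1, 11000
Petrick residual → -1011, 01-01
Minimum SOP uses 5 PIs: bc'de + a'b'c'de' + a'bd'e + ab'e + abc'd'e'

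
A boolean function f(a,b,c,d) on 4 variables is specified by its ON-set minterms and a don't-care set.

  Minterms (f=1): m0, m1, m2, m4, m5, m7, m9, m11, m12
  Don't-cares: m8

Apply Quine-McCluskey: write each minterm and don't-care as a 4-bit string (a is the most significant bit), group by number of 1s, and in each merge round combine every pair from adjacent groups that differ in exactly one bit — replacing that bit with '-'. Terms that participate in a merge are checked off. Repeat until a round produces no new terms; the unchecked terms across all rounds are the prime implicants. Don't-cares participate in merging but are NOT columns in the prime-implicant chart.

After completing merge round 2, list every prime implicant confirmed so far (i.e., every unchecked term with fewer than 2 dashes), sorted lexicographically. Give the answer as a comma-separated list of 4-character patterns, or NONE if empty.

00-0, 01-1, 10-1

Round 0: 0000✓ 0001✓ 0010✓ 0100✓ 0101✓ 0111✓ 1000✓ 1001✓ 1011✓ 1100✓
Round 1: -000✓ -001✓ -100✓ 0-00✓ 0-01✓ 00-0 000-✓ 01-1 010-✓ 1-00✓ 10-1 100-✓
Round 2: --00 -00- 0-0-
PIs = {--00, -00-, 0-0-, 00-0, 01-1, 10-1}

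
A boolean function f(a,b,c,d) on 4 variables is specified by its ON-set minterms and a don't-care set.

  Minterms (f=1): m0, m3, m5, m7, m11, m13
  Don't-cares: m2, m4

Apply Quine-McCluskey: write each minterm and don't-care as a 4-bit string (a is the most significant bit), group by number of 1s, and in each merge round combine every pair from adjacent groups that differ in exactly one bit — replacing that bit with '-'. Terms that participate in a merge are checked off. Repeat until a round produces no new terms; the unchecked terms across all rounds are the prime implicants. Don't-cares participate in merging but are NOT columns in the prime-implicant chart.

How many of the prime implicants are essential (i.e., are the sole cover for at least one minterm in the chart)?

size-2^0 implicants → 0000(✓)  0010(✓)  0011(✓)  0100(✓)  0101(✓)  0111(✓)  1011(✓)  1101(✓)
size-2^1 implicants → -011  -101  0-00  0-11  00-0  001-  01-1  010-
Unchecked terms (primes): -011, -101, 0-00, 0-11, 00-0, 001-, 01-1, 010-
Minterm coverage:
  m0 ⊆ 0-00,00-0
  m3 ⊆ -011,0-11,001-
  m5 ⊆ -101,01-1,010-
  m7 ⊆ 0-11,01-1
  m11 ⊆ -011 [E]
  m13 ⊆ -101 [E]
E = {-011, -101}

2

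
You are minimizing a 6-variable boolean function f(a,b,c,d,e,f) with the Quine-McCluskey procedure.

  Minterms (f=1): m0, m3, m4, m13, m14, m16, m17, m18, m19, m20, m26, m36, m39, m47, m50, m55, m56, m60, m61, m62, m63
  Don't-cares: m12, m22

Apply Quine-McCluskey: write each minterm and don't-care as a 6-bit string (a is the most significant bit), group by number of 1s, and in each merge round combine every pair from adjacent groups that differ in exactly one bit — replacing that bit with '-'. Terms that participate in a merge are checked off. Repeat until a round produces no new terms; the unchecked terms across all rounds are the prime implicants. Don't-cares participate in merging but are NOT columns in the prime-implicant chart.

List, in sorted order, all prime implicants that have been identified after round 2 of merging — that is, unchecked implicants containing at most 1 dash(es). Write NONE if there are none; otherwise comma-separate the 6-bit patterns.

[col 0] 000000*, 000011*, 000100*, 001100*, 001101*, 001110*, 010000*, 010001*, 010010*, 010011*, 010100*, 010110*, 011010*, 100100*, 100111*, 101111*, 110010*, 110111*, 111000*, 111100*, 111101*, 111110*, 111111*
[col 1] -00100, -10010, 0-0000*, 0-0011, 0-0100*, 00-100, 000-00*, 0011-0, 00110-, 01-010, 010-00*, 010-10*, 0100-0*, 0100-1*, 01000-*, 01001-*, 0101-0*, 1-0111*, 1-1111*, 10-111*, 11-111*, 111-00, 1111-0*, 1111-1*, 11110-*, 11111-*
[col 2] 0-0-00, 010--0, 0100--, 1--111, 1111--
Prime implicants: -00100, -10010, 0-0-00, 0-0011, 00-100, 0011-0, 00110-, 01-010, 010--0, 0100--, 1--111, 111-00, 1111--

-00100, -10010, 0-0011, 00-100, 0011-0, 00110-, 01-010, 111-00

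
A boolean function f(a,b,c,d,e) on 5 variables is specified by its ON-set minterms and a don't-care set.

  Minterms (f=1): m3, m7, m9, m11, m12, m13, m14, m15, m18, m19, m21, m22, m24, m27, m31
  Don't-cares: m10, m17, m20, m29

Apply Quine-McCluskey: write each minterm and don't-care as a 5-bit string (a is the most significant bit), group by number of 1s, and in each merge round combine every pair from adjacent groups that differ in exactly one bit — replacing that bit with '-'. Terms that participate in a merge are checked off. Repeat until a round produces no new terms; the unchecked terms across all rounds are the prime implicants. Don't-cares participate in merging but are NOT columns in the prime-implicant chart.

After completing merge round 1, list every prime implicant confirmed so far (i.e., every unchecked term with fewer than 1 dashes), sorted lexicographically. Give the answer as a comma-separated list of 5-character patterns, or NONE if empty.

[col 0] 00011*, 00111*, 01001*, 01010*, 01011*, 01100*, 01101*, 01110*, 01111*, 10001*, 10010*, 10011*, 10100*, 10101*, 10110*, 11000, 11011*, 11101*, 11111*
[col 1] -0011*, -1011*, -1101*, -1111*, 0-011*, 0-111*, 00-11*, 01-01*, 01-10*, 01-11*, 010-1*, 0101-*, 011-0*, 011-1*, 0110-*, 0111-*, 1-011*, 1-101, 10-01, 10-10, 100-1, 1001-, 101-0, 1010-, 11-11*, 111-1*
[col 2] --011, -1-11, -11-1, 0--11, 01--1, 01-1-, 011--
Prime implicants: --011, -1-11, -11-1, 0--11, 01--1, 01-1-, 011--, 1-101, 10-01, 10-10, 100-1, 1001-, 101-0, 1010-, 11000

11000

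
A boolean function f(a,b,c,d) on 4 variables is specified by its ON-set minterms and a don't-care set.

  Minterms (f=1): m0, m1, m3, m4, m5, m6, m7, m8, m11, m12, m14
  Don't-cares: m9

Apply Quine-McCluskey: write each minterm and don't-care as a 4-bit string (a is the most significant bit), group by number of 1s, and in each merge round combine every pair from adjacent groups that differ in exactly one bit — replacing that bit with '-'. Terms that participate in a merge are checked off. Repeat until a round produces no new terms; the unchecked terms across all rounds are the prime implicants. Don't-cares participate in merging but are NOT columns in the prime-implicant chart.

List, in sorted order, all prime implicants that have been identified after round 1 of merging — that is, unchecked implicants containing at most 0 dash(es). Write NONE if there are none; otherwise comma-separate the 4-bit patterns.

NONE

[col 0] 0000*, 0001*, 0011*, 0100*, 0101*, 0110*, 0111*, 1000*, 1001*, 1011*, 1100*, 1110*
[col 1] -000*, -001*, -011*, -100*, -110*, 0-00*, 0-01*, 0-11*, 00-1*, 000-*, 01-0*, 01-1*, 010-*, 011-*, 1-00*, 10-1*, 100-*, 11-0*
[col 2] --00, -0-1, -00-, -1-0, 0--1, 0-0-, 01--
Prime implicants: --00, -0-1, -00-, -1-0, 0--1, 0-0-, 01--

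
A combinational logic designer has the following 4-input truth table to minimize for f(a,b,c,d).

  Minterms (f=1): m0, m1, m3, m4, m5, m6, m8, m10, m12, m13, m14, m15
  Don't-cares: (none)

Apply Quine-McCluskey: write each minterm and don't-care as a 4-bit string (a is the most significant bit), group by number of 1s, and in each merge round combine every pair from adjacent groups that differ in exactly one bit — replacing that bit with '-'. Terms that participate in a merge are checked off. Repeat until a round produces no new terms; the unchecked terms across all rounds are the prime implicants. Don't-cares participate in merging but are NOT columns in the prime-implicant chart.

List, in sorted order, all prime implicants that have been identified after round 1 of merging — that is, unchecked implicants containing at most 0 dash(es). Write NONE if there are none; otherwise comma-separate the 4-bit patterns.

NONE

Round 0: 0000✓ 0001✓ 0011✓ 0100✓ 0101✓ 0110✓ 1000✓ 1010✓ 1100✓ 1101✓ 1110✓ 1111✓
Round 1: -000✓ -100✓ -101✓ -110✓ 0-00✓ 0-01✓ 00-1 000-✓ 01-0✓ 010-✓ 1-00✓ 1-10✓ 10-0✓ 11-0✓ 11-1✓ 110-✓ 111-✓
Round 2: --00 -1-0 -10- 0-0- 1--0 11--
PIs = {--00, -1-0, -10-, 0-0-, 00-1, 1--0, 11--}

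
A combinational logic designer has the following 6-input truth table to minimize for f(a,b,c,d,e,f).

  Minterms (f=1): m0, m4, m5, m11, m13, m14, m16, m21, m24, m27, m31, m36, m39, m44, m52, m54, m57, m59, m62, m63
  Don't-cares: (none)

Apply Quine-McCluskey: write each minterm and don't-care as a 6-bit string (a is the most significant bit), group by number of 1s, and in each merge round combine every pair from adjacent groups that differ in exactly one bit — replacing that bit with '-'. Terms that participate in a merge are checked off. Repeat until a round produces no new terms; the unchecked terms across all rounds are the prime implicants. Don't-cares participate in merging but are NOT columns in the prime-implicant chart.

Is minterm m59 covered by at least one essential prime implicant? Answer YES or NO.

[col 0] 000000*, 000100*, 000101*, 001011*, 001101*, 001110, 010000*, 010101*, 011000*, 011011*, 011111*, 100100*, 100111, 101100*, 110100*, 110110*, 111001*, 111011*, 111110*, 111111*
[col 1] -00100, -11011*, -11111*, 0-0000, 0-0101, 0-1011, 00-101, 000-00, 00010-, 01-000, 011-11*, 1-0100, 10-100, 11-110, 1101-0, 111-11*, 1110-1, 11111-
[col 2] -11-11
Prime implicants: -00100, -11-11, 0-0000, 0-0101, 0-1011, 00-101, 000-00, 00010-, 001110, 01-000, 1-0100, 10-100, 100111, 11-110, 1101-0, 1110-1, 11111-
PI chart (minterm → PIs covering it):
  0 | 0-0000,000-00
  4 | -00100,000-00,00010-
  5 | 0-0101,00-101,00010-
  11 | 0-1011  (sole → essential)
  13 | 00-101  (sole → essential)
  14 | 001110  (sole → essential)
  16 | 0-0000,01-000
  21 | 0-0101  (sole → essential)
  24 | 01-000  (sole → essential)
  27 | -11-11,0-1011
  31 | -11-11  (sole → essential)
  36 | -00100,1-0100,10-100
  39 | 100111  (sole → essential)
  44 | 10-100  (sole → essential)
  52 | 1-0100,1101-0
  54 | 11-110,1101-0
  57 | 1110-1  (sole → essential)
  59 | -11-11,1110-1
  62 | 11-110,11111-
  63 | -11-11,11111-
Essential prime implicants: -11-11, 0-0101, 0-1011, 00-101, 001110, 01-000, 10-100, 100111, 1110-1

YES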